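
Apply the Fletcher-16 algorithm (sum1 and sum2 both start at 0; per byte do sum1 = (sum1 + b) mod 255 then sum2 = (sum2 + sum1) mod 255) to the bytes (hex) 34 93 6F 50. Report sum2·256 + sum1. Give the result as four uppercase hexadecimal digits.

BA87

Running sums (mod 255):
  after byte 0 (34): sum1=52, sum2=52
  after byte 1 (93): sum1=199, sum2=251
  after byte 2 (6F): sum1=55, sum2=51
  after byte 3 (50): sum1=135, sum2=186
Checksum = sum2·256 + sum1 = 186·256 + 135 = 47751 = 0xBA87.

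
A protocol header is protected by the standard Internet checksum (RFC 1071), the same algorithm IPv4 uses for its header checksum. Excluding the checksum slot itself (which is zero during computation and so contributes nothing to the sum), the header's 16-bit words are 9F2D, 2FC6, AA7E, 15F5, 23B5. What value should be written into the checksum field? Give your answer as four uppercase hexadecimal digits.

One's-complement addition (fold any carry out of bit 15 back into bit 0):
  0x9F2D + 0x2FC6 = 0x0CEF3
  0xCEF3 + 0xAA7E = 0x17971 → wrap carry → 0x7972
  0x7972 + 0x15F5 = 0x08F67
  0x8F67 + 0x23B5 = 0x0B31C
One's-complement sum = 0xB31C.
Checksum = ~0xB31C & 0xFFFF = 0x4CE3.

4CE3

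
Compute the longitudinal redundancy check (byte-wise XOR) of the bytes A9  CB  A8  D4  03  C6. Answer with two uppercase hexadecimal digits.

XOR the bytes together:
  start with 0xA9
  0xA9 ⊕ 0xCB = 0x62
  0x62 ⊕ 0xA8 = 0xCA
  0xCA ⊕ 0xD4 = 0x1E
  0x1E ⊕ 0x03 = 0x1D
  0x1D ⊕ 0xC6 = 0xDB

DB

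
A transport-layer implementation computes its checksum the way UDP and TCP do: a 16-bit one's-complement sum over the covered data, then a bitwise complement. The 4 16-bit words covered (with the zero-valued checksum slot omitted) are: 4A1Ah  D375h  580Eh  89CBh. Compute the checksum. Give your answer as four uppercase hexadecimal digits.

One's-complement addition (fold any carry out of bit 15 back into bit 0):
  0x4A1A + 0xD375 = 0x11D8F → wrap carry → 0x1D90
  0x1D90 + 0x580E = 0x0759E
  0x759E + 0x89CB = 0x0FF69
One's-complement sum = 0xFF69.
Checksum = ~0xFF69 & 0xFFFF = 0x0096.

0096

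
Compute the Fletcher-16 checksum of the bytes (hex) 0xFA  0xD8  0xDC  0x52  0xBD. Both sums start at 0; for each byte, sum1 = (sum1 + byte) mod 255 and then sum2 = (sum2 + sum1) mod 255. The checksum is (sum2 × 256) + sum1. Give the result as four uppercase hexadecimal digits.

Running sums (mod 255):
  after byte 0 (0xFA): sum1=250, sum2=250
  after byte 1 (0xD8): sum1=211, sum2=206
  after byte 2 (0xDC): sum1=176, sum2=127
  after byte 3 (0x52): sum1=3, sum2=130
  after byte 4 (0xBD): sum1=192, sum2=67
Checksum = sum2·256 + sum1 = 67·256 + 192 = 17344 = 0x43C0.

43C0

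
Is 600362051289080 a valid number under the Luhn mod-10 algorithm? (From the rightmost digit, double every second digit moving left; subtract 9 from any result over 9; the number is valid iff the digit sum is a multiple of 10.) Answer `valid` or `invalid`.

From the right, keep odd positions and double even positions (subtract 9 from any doubled value over 9):
  doubled (positions 2,4,...): 7 9 4 1 4 6 0 → sum 31
  kept (positions 1,3,...): 0 0 8 1 0 6 0 6 → sum 21
Total = 52.
52 mod 10 = 2, so the number is invalid.

invalid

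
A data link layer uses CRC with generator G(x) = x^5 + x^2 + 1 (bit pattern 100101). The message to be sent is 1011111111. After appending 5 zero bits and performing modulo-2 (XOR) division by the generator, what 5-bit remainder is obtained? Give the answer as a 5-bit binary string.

Append 5 zeros: 101111111100000. Divide by 100101 (XOR where the leading bit is 1):
  pos 0: 101111 XOR 100101 = 001010
  pos 2: 101011 XOR 100101 = 001110
  pos 4: 111011 XOR 100101 = 011110
  pos 5: 111100 XOR 100101 = 011001
  pos 6: 110010 XOR 100101 = 010111
  pos 7: 101110 XOR 100101 = 001011
  pos 9: 101100 XOR 100101 = 001001
Remainder (last 5 bits) = 01001. This is the CRC / FCS.

01001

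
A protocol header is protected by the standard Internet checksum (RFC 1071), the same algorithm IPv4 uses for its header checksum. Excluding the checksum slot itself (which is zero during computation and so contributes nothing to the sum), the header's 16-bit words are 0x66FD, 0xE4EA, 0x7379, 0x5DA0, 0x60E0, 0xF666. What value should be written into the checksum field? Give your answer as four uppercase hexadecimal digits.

8BB6

One's-complement addition (fold any carry out of bit 15 back into bit 0):
  0x66FD + 0xE4EA = 0x14BE7 → wrap carry → 0x4BE8
  0x4BE8 + 0x7379 = 0x0BF61
  0xBF61 + 0x5DA0 = 0x11D01 → wrap carry → 0x1D02
  0x1D02 + 0x60E0 = 0x07DE2
  0x7DE2 + 0xF666 = 0x17448 → wrap carry → 0x7449
One's-complement sum = 0x7449.
Checksum = ~0x7449 & 0xFFFF = 0x8BB6.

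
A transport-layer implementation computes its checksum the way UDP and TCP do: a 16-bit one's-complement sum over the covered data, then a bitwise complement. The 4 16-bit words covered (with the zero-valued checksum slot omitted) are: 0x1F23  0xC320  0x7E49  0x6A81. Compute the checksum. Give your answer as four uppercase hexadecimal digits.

One's-complement addition (fold any carry out of bit 15 back into bit 0):
  0x1F23 + 0xC320 = 0x0E243
  0xE243 + 0x7E49 = 0x1608C → wrap carry → 0x608D
  0x608D + 0x6A81 = 0x0CB0E
One's-complement sum = 0xCB0E.
Checksum = ~0xCB0E & 0xFFFF = 0x34F1.

34F1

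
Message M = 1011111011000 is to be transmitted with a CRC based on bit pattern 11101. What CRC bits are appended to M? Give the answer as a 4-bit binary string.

Append 4 zeros: 10111110110000000. Divide by 11101 (XOR where the leading bit is 1):
  pos 0: 10111 XOR 11101 = 01010
  pos 1: 10101 XOR 11101 = 01000
  pos 2: 10001 XOR 11101 = 01100
  pos 3: 11000 XOR 11101 = 00101
  pos 5: 10111 XOR 11101 = 01010
  pos 6: 10100 XOR 11101 = 01001
  pos 7: 10010 XOR 11101 = 01111
  pos 8: 11110 XOR 11101 = 00011
  pos 11: 11000 XOR 11101 = 00101
Remainder (last 4 bits) = 1010. This is the CRC / FCS.

1010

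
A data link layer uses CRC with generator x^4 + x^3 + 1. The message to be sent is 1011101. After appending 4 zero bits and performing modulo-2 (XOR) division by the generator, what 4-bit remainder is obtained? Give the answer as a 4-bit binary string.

0101

Append 4 zeros: 10111010000. Divide by 11001 (XOR where the leading bit is 1):
  pos 0: 10111 XOR 11001 = 01110
  pos 1: 11100 XOR 11001 = 00101
  pos 3: 10110 XOR 11001 = 01111
  pos 4: 11110 XOR 11001 = 00111
  pos 6: 11100 XOR 11001 = 00101
Remainder (last 4 bits) = 0101. This is the CRC / FCS.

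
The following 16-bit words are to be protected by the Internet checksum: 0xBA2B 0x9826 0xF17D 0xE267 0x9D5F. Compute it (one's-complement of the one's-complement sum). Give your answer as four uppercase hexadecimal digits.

3C68

One's-complement addition (fold any carry out of bit 15 back into bit 0):
  0xBA2B + 0x9826 = 0x15251 → wrap carry → 0x5252
  0x5252 + 0xF17D = 0x143CF → wrap carry → 0x43D0
  0x43D0 + 0xE267 = 0x12637 → wrap carry → 0x2638
  0x2638 + 0x9D5F = 0x0C397
One's-complement sum = 0xC397.
Checksum = ~0xC397 & 0xFFFF = 0x3C68.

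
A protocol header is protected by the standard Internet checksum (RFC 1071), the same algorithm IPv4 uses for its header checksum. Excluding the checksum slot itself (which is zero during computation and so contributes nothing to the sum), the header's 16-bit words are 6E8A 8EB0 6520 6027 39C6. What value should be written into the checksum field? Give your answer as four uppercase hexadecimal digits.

03B7

One's-complement addition (fold any carry out of bit 15 back into bit 0):
  0x6E8A + 0x8EB0 = 0x0FD3A
  0xFD3A + 0x6520 = 0x1625A → wrap carry → 0x625B
  0x625B + 0x6027 = 0x0C282
  0xC282 + 0x39C6 = 0x0FC48
One's-complement sum = 0xFC48.
Checksum = ~0xFC48 & 0xFFFF = 0x03B7.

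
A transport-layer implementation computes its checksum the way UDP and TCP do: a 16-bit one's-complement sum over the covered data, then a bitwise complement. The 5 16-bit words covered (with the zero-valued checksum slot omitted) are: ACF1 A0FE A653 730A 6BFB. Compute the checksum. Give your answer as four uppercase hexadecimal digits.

One's-complement addition (fold any carry out of bit 15 back into bit 0):
  0xACF1 + 0xA0FE = 0x14DEF → wrap carry → 0x4DF0
  0x4DF0 + 0xA653 = 0x0F443
  0xF443 + 0x730A = 0x1674D → wrap carry → 0x674E
  0x674E + 0x6BFB = 0x0D349
One's-complement sum = 0xD349.
Checksum = ~0xD349 & 0xFFFF = 0x2CB6.

2CB6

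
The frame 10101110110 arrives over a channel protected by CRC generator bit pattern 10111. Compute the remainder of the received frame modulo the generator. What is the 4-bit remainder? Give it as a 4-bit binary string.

1110

Modulo-2 division of 10101110110 by 10111:
  pos 0: 10101 XOR 10111 = 00010
  pos 3: 10110 XOR 10111 = 00001
Remainder = 1110 (nonzero — an error is detected).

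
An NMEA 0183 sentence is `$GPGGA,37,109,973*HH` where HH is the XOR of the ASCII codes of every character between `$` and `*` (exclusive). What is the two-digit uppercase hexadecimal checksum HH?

7B

XOR the ASCII codes of the payload characters:
  'G' = 0x47 → acc = 0x47
  'P' = 0x50 → acc = 0x17
  'G' = 0x47 → acc = 0x50
  'G' = 0x47 → acc = 0x17
  'A' = 0x41 → acc = 0x56
  ',' = 0x2C → acc = 0x7A
  '3' = 0x33 → acc = 0x49
  '7' = 0x37 → acc = 0x7E
  ',' = 0x2C → acc = 0x52
  '1' = 0x31 → acc = 0x63
  '0' = 0x30 → acc = 0x53
  '9' = 0x39 → acc = 0x6A
  ',' = 0x2C → acc = 0x46
  '9' = 0x39 → acc = 0x7F
  '7' = 0x37 → acc = 0x48
  '3' = 0x33 → acc = 0x7B
Checksum = 0x7B.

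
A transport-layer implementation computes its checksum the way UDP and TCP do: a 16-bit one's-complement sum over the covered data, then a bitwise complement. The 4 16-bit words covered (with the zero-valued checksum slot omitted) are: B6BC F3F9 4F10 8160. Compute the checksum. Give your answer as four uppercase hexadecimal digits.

84D8

One's-complement addition (fold any carry out of bit 15 back into bit 0):
  0xB6BC + 0xF3F9 = 0x1AAB5 → wrap carry → 0xAAB6
  0xAAB6 + 0x4F10 = 0x0F9C6
  0xF9C6 + 0x8160 = 0x17B26 → wrap carry → 0x7B27
One's-complement sum = 0x7B27.
Checksum = ~0x7B27 & 0xFFFF = 0x84D8.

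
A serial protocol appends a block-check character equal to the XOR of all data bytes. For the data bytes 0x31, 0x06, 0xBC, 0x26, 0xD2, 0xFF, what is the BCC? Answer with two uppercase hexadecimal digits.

XOR the bytes together:
  start with 0x31
  0x31 ⊕ 0x06 = 0x37
  0x37 ⊕ 0xBC = 0x8B
  0x8B ⊕ 0x26 = 0xAD
  0xAD ⊕ 0xD2 = 0x7F
  0x7F ⊕ 0xFF = 0x80

80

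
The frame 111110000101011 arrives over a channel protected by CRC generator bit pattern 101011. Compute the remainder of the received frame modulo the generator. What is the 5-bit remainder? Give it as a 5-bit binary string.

Modulo-2 division of 111110000101011 by 101011:
  pos 0: 111110 XOR 101011 = 010101
  pos 1: 101010 XOR 101011 = 000001
  pos 6: 100101 XOR 101011 = 001110
  pos 8: 111001 XOR 101011 = 010010
  pos 9: 100101 XOR 101011 = 001110
Remainder = 01110 (nonzero — an error is detected).

01110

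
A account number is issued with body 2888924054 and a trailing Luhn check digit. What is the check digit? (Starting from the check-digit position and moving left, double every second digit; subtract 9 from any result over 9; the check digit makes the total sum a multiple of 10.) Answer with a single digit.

Partial digits right→left: 4 5 0 4 2 9 8 8 8 2
Double every second digit counting from the check-digit position (so the 1st, 3rd, 5th, ... of the partial from the right).
  doubled (with −9 where >9): 8 0 4 7 7 → sum 26
  kept as-is: 5 4 9 8 2 → sum 28
Total = 26 + 28 = 54.
Check digit = (10 − (54 mod 10)) mod 10 = 6.

6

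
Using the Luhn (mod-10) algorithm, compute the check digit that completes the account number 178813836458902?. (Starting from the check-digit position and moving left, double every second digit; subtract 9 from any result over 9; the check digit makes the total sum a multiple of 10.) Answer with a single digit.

Partial digits right→left: 2 0 9 8 5 4 6 3 8 3 1 8 8 7 1
Double every second digit counting from the check-digit position (so the 1st, 3rd, 5th, ... of the partial from the right).
  doubled (with −9 where >9): 4 9 1 3 7 2 7 2 → sum 35
  kept as-is: 0 8 4 3 3 8 7 → sum 33
Total = 35 + 33 = 68.
Check digit = (10 − (68 mod 10)) mod 10 = 2.

2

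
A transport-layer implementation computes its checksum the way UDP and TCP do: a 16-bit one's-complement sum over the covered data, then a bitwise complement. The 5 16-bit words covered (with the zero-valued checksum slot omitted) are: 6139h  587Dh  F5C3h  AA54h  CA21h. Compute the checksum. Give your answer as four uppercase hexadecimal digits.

DC0E

One's-complement addition (fold any carry out of bit 15 back into bit 0):
  0x6139 + 0x587D = 0x0B9B6
  0xB9B6 + 0xF5C3 = 0x1AF79 → wrap carry → 0xAF7A
  0xAF7A + 0xAA54 = 0x159CE → wrap carry → 0x59CF
  0x59CF + 0xCA21 = 0x123F0 → wrap carry → 0x23F1
One's-complement sum = 0x23F1.
Checksum = ~0x23F1 & 0xFFFF = 0xDC0E.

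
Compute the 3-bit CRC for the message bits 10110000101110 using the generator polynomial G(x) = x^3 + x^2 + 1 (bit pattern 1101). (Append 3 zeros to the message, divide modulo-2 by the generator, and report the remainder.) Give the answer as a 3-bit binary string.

011

Append 3 zeros: 10110000101110000. Divide by 1101 (XOR where the leading bit is 1):
  pos 0: 1011 XOR 1101 = 0110
  pos 1: 1100 XOR 1101 = 0001
  pos 4: 1000 XOR 1101 = 0101
  pos 5: 1011 XOR 1101 = 0110
  pos 6: 1100 XOR 1101 = 0001
  pos 9: 1111 XOR 1101 = 0010
  pos 11: 1000 XOR 1101 = 0101
  pos 12: 1010 XOR 1101 = 0111
  pos 13: 1110 XOR 1101 = 0011
Remainder (last 3 bits) = 011. This is the CRC / FCS.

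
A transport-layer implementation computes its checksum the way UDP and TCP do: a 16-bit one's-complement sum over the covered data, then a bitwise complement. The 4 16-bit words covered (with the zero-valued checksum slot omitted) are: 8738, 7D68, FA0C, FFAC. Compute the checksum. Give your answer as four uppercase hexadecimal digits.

01A5

One's-complement addition (fold any carry out of bit 15 back into bit 0):
  0x8738 + 0x7D68 = 0x104A0 → wrap carry → 0x04A1
  0x04A1 + 0xFA0C = 0x0FEAD
  0xFEAD + 0xFFAC = 0x1FE59 → wrap carry → 0xFE5A
One's-complement sum = 0xFE5A.
Checksum = ~0xFE5A & 0xFFFF = 0x01A5.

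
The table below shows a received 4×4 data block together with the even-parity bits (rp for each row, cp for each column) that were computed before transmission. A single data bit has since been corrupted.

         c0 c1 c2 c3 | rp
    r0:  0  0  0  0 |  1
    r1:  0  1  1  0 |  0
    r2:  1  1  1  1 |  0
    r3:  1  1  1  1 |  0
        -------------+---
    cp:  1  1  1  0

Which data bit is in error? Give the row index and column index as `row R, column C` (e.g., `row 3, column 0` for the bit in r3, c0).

Recompute each row's even parity and compare to rp:
  r0: data parity 0, sent rp 1 → mismatch
  r1: data parity 0, sent rp 0 → ok
  r2: data parity 0, sent rp 0 → ok
  r3: data parity 0, sent rp 0 → ok
Recompute each column's even parity and compare to cp:
  c0: data parity 0, sent cp 1 → mismatch
  c1: data parity 1, sent cp 1 → ok
  c2: data parity 1, sent cp 1 → ok
  c3: data parity 0, sent cp 0 → ok
Exactly one row (r0) and one column (c0) fail → the flipped bit is at their intersection.

row 0, column 0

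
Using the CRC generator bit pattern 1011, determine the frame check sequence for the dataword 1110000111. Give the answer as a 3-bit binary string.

Append 3 zeros: 1110000111000. Divide by 1011 (XOR where the leading bit is 1):
  pos 0: 1110 XOR 1011 = 0101
  pos 1: 1010 XOR 1011 = 0001
  pos 4: 1001 XOR 1011 = 0010
  pos 6: 1011 XOR 1011 = 0000
Remainder (last 3 bits) = 000. This is the CRC / FCS.

000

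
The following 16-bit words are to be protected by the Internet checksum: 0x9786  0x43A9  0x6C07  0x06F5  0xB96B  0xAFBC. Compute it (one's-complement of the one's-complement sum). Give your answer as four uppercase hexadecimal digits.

48AB

One's-complement addition (fold any carry out of bit 15 back into bit 0):
  0x9786 + 0x43A9 = 0x0DB2F
  0xDB2F + 0x6C07 = 0x14736 → wrap carry → 0x4737
  0x4737 + 0x06F5 = 0x04E2C
  0x4E2C + 0xB96B = 0x10797 → wrap carry → 0x0798
  0x0798 + 0xAFBC = 0x0B754
One's-complement sum = 0xB754.
Checksum = ~0xB754 & 0xFFFF = 0x48AB.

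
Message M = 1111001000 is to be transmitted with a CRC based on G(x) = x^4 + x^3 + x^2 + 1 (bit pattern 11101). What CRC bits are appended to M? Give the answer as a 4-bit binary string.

Append 4 zeros: 11110010000000. Divide by 11101 (XOR where the leading bit is 1):
  pos 0: 11110 XOR 11101 = 00011
  pos 3: 11010 XOR 11101 = 00111
  pos 5: 11100 XOR 11101 = 00001
  pos 9: 10000 XOR 11101 = 01101
Remainder (last 4 bits) = 1101. This is the CRC / FCS.

1101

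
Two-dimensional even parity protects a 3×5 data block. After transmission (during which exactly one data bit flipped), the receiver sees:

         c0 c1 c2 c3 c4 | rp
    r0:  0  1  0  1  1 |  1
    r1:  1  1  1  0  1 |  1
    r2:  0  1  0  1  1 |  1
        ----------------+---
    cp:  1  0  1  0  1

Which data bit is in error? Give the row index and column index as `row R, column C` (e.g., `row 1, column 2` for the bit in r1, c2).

Recompute each row's even parity and compare to rp:
  r0: data parity 1, sent rp 1 → ok
  r1: data parity 0, sent rp 1 → mismatch
  r2: data parity 1, sent rp 1 → ok
Recompute each column's even parity and compare to cp:
  c0: data parity 1, sent cp 1 → ok
  c1: data parity 1, sent cp 0 → mismatch
  c2: data parity 1, sent cp 1 → ok
  c3: data parity 0, sent cp 0 → ok
  c4: data parity 1, sent cp 1 → ok
Exactly one row (r1) and one column (c1) fail → the flipped bit is at their intersection.

row 1, column 1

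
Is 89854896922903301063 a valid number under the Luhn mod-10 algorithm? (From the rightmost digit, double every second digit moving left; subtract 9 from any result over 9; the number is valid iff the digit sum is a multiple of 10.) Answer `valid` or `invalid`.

From the right, keep odd positions and double even positions (subtract 9 from any doubled value over 9):
  doubled (positions 2,4,...): 3 2 6 0 4 9 9 8 7 7 → sum 55
  kept (positions 1,3,...): 3 0 0 3 9 2 6 8 5 9 → sum 45
Total = 100.
100 mod 10 = 0, so the number is valid.

valid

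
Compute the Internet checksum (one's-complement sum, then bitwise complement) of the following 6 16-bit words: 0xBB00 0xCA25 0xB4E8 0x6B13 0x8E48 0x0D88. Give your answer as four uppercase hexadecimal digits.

BF0C

One's-complement addition (fold any carry out of bit 15 back into bit 0):
  0xBB00 + 0xCA25 = 0x18525 → wrap carry → 0x8526
  0x8526 + 0xB4E8 = 0x13A0E → wrap carry → 0x3A0F
  0x3A0F + 0x6B13 = 0x0A522
  0xA522 + 0x8E48 = 0x1336A → wrap carry → 0x336B
  0x336B + 0x0D88 = 0x040F3
One's-complement sum = 0x40F3.
Checksum = ~0x40F3 & 0xFFFF = 0xBF0C.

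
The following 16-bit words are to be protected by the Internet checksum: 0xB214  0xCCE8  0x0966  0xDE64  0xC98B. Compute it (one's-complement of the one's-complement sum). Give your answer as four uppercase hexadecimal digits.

CFAB

One's-complement addition (fold any carry out of bit 15 back into bit 0):
  0xB214 + 0xCCE8 = 0x17EFC → wrap carry → 0x7EFD
  0x7EFD + 0x0966 = 0x08863
  0x8863 + 0xDE64 = 0x166C7 → wrap carry → 0x66C8
  0x66C8 + 0xC98B = 0x13053 → wrap carry → 0x3054
One's-complement sum = 0x3054.
Checksum = ~0x3054 & 0xFFFF = 0xCFAB.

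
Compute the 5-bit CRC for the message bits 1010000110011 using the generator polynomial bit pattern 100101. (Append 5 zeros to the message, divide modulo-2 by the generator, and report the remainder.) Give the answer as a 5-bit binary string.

Append 5 zeros: 101000011001100000. Divide by 100101 (XOR where the leading bit is 1):
  pos 0: 101000 XOR 100101 = 001101
  pos 2: 110101 XOR 100101 = 010000
  pos 3: 100001 XOR 100101 = 000100
  pos 6: 100001 XOR 100101 = 000100
  pos 9: 100100 XOR 100101 = 000001
Remainder (last 5 bits) = 01000. This is the CRC / FCS.

01000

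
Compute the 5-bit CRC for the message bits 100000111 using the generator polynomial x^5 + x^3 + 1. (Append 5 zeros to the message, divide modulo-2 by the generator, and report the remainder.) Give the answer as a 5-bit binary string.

Append 5 zeros: 10000011100000. Divide by 101001 (XOR where the leading bit is 1):
  pos 0: 100000 XOR 101001 = 001001
  pos 2: 100111 XOR 101001 = 001110
  pos 4: 111010 XOR 101001 = 010011
  pos 5: 100110 XOR 101001 = 001111
  pos 7: 111100 XOR 101001 = 010101
  pos 8: 101010 XOR 101001 = 000011
Remainder (last 5 bits) = 00011. This is the CRC / FCS.

00011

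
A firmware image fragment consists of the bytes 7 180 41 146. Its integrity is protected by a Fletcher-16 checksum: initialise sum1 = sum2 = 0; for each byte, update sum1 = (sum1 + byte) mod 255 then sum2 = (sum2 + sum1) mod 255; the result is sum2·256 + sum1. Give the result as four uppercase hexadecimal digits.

Running sums (mod 255):
  after byte 0 (7): sum1=7, sum2=7
  after byte 1 (180): sum1=187, sum2=194
  after byte 2 (41): sum1=228, sum2=167
  after byte 3 (146): sum1=119, sum2=31
Checksum = sum2·256 + sum1 = 31·256 + 119 = 8055 = 0x1F77.

1F77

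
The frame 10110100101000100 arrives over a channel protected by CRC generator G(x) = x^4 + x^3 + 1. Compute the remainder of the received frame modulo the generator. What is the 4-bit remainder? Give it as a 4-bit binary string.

0000

Modulo-2 division of 10110100101000100 by 11001:
  pos 0: 10110 XOR 11001 = 01111
  pos 1: 11111 XOR 11001 = 00110
  pos 3: 11000 XOR 11001 = 00001
  pos 7: 11010 XOR 11001 = 00011
  pos 10: 11001 XOR 11001 = 00000
Remainder = 0000 (zero — the frame passes the CRC check).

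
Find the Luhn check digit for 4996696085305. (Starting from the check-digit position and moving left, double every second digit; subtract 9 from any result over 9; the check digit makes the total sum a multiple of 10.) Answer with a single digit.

4

Partial digits right→left: 5 0 3 5 8 0 6 9 6 6 9 9 4
Double every second digit counting from the check-digit position (so the 1st, 3rd, 5th, ... of the partial from the right).
  doubled (with −9 where >9): 1 6 7 3 3 9 8 → sum 37
  kept as-is: 0 5 0 9 6 9 → sum 29
Total = 37 + 29 = 66.
Check digit = (10 − (66 mod 10)) mod 10 = 4.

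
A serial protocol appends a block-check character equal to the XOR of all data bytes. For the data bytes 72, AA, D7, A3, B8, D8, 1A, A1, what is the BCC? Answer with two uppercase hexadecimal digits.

XOR the bytes together:
  start with 0x72
  0x72 ⊕ 0xAA = 0xD8
  0xD8 ⊕ 0xD7 = 0x0F
  0x0F ⊕ 0xA3 = 0xAC
  0xAC ⊕ 0xB8 = 0x14
  0x14 ⊕ 0xD8 = 0xCC
  0xCC ⊕ 0x1A = 0xD6
  0xD6 ⊕ 0xA1 = 0x77

77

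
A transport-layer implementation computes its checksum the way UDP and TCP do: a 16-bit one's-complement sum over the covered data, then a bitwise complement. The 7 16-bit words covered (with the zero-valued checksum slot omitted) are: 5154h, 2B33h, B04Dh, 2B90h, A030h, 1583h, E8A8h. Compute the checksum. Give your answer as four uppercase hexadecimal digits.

093E

One's-complement addition (fold any carry out of bit 15 back into bit 0):
  0x5154 + 0x2B33 = 0x07C87
  0x7C87 + 0xB04D = 0x12CD4 → wrap carry → 0x2CD5
  0x2CD5 + 0x2B90 = 0x05865
  0x5865 + 0xA030 = 0x0F895
  0xF895 + 0x1583 = 0x10E18 → wrap carry → 0x0E19
  0x0E19 + 0xE8A8 = 0x0F6C1
One's-complement sum = 0xF6C1.
Checksum = ~0xF6C1 & 0xFFFF = 0x093E.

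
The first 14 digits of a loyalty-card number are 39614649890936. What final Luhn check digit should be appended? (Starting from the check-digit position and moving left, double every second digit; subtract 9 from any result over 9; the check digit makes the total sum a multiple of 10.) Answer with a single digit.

8

Partial digits right→left: 6 3 9 0 9 8 9 4 6 4 1 6 9 3
Double every second digit counting from the check-digit position (so the 1st, 3rd, 5th, ... of the partial from the right).
  doubled (with −9 where >9): 3 9 9 9 3 2 9 → sum 44
  kept as-is: 3 0 8 4 4 6 3 → sum 28
Total = 44 + 28 = 72.
Check digit = (10 − (72 mod 10)) mod 10 = 8.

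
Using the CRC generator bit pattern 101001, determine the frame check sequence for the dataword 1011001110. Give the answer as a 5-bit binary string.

10111

Append 5 zeros: 101100111000000. Divide by 101001 (XOR where the leading bit is 1):
  pos 0: 101100 XOR 101001 = 000101
  pos 3: 101111 XOR 101001 = 000110
  pos 6: 110000 XOR 101001 = 011001
  pos 7: 110010 XOR 101001 = 011011
  pos 8: 110110 XOR 101001 = 011111
  pos 9: 111110 XOR 101001 = 010111
Remainder (last 5 bits) = 10111. This is the CRC / FCS.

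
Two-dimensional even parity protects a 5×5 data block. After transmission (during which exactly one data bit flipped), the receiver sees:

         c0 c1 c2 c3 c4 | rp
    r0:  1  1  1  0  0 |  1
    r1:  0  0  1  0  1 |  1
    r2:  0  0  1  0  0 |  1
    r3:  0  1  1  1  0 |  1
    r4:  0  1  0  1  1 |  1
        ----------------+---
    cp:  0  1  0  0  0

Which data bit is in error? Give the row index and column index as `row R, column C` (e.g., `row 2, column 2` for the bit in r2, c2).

row 1, column 0

Recompute each row's even parity and compare to rp:
  r0: data parity 1, sent rp 1 → ok
  r1: data parity 0, sent rp 1 → mismatch
  r2: data parity 1, sent rp 1 → ok
  r3: data parity 1, sent rp 1 → ok
  r4: data parity 1, sent rp 1 → ok
Recompute each column's even parity and compare to cp:
  c0: data parity 1, sent cp 0 → mismatch
  c1: data parity 1, sent cp 1 → ok
  c2: data parity 0, sent cp 0 → ok
  c3: data parity 0, sent cp 0 → ok
  c4: data parity 0, sent cp 0 → ok
Exactly one row (r1) and one column (c0) fail → the flipped bit is at their intersection.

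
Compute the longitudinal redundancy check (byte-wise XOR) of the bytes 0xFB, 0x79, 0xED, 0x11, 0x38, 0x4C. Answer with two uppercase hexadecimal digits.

XOR the bytes together:
  start with 0xFB
  0xFB ⊕ 0x79 = 0x82
  0x82 ⊕ 0xED = 0x6F
  0x6F ⊕ 0x11 = 0x7E
  0x7E ⊕ 0x38 = 0x46
  0x46 ⊕ 0x4C = 0x0A

0A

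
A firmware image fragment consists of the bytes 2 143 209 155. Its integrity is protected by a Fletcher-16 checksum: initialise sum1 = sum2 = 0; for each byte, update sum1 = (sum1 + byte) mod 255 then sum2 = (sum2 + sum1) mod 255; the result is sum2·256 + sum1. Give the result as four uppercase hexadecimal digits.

F5FE

Running sums (mod 255):
  after byte 0 (2): sum1=2, sum2=2
  after byte 1 (143): sum1=145, sum2=147
  after byte 2 (209): sum1=99, sum2=246
  after byte 3 (155): sum1=254, sum2=245
Checksum = sum2·256 + sum1 = 245·256 + 254 = 62974 = 0xF5FE.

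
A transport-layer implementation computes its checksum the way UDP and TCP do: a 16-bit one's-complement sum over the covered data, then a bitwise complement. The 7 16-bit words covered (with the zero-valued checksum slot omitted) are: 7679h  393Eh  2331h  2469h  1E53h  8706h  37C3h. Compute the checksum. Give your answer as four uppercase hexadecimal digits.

2B91

One's-complement addition (fold any carry out of bit 15 back into bit 0):
  0x7679 + 0x393E = 0x0AFB7
  0xAFB7 + 0x2331 = 0x0D2E8
  0xD2E8 + 0x2469 = 0x0F751
  0xF751 + 0x1E53 = 0x115A4 → wrap carry → 0x15A5
  0x15A5 + 0x8706 = 0x09CAB
  0x9CAB + 0x37C3 = 0x0D46E
One's-complement sum = 0xD46E.
Checksum = ~0xD46E & 0xFFFF = 0x2B91.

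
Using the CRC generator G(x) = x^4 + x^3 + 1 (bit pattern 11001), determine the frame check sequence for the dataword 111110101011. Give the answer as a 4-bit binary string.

Append 4 zeros: 1111101010110000. Divide by 11001 (XOR where the leading bit is 1):
  pos 0: 11111 XOR 11001 = 00110
  pos 2: 11001 XOR 11001 = 00000
  pos 8: 10110 XOR 11001 = 01111
  pos 9: 11110 XOR 11001 = 00111
  pos 11: 11100 XOR 11001 = 00101
Remainder (last 4 bits) = 0101. This is the CRC / FCS.

0101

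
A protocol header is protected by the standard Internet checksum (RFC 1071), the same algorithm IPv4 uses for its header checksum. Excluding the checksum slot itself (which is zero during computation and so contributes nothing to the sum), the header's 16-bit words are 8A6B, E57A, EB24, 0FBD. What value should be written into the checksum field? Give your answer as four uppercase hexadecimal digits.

9537

One's-complement addition (fold any carry out of bit 15 back into bit 0):
  0x8A6B + 0xE57A = 0x16FE5 → wrap carry → 0x6FE6
  0x6FE6 + 0xEB24 = 0x15B0A → wrap carry → 0x5B0B
  0x5B0B + 0x0FBD = 0x06AC8
One's-complement sum = 0x6AC8.
Checksum = ~0x6AC8 & 0xFFFF = 0x9537.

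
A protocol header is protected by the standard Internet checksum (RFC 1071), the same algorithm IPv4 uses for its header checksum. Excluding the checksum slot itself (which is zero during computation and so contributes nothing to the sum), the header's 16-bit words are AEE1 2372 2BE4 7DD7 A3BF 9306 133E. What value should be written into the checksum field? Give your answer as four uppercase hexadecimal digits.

39EC

One's-complement addition (fold any carry out of bit 15 back into bit 0):
  0xAEE1 + 0x2372 = 0x0D253
  0xD253 + 0x2BE4 = 0x0FE37
  0xFE37 + 0x7DD7 = 0x17C0E → wrap carry → 0x7C0F
  0x7C0F + 0xA3BF = 0x11FCE → wrap carry → 0x1FCF
  0x1FCF + 0x9306 = 0x0B2D5
  0xB2D5 + 0x133E = 0x0C613
One's-complement sum = 0xC613.
Checksum = ~0xC613 & 0xFFFF = 0x39EC.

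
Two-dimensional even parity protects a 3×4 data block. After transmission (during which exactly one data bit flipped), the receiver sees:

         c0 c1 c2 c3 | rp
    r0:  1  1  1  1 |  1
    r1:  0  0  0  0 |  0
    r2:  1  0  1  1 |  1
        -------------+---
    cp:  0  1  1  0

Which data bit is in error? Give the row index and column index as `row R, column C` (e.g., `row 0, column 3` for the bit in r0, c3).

row 0, column 2

Recompute each row's even parity and compare to rp:
  r0: data parity 0, sent rp 1 → mismatch
  r1: data parity 0, sent rp 0 → ok
  r2: data parity 1, sent rp 1 → ok
Recompute each column's even parity and compare to cp:
  c0: data parity 0, sent cp 0 → ok
  c1: data parity 1, sent cp 1 → ok
  c2: data parity 0, sent cp 1 → mismatch
  c3: data parity 0, sent cp 0 → ok
Exactly one row (r0) and one column (c2) fail → the flipped bit is at their intersection.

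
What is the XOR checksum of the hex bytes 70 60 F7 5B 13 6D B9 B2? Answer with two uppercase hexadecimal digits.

XOR the bytes together:
  start with 0x70
  0x70 ⊕ 0x60 = 0x10
  0x10 ⊕ 0xF7 = 0xE7
  0xE7 ⊕ 0x5B = 0xBC
  0xBC ⊕ 0x13 = 0xAF
  0xAF ⊕ 0x6D = 0xC2
  0xC2 ⊕ 0xB9 = 0x7B
  0x7B ⊕ 0xB2 = 0xC9

C9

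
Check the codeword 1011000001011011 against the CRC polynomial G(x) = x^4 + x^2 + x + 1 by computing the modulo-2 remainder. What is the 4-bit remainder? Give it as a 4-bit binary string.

0000

Modulo-2 division of 1011000001011011 by 10111:
  pos 0: 10110 XOR 10111 = 00001
  pos 4: 10000 XOR 10111 = 00111
  pos 6: 11110 XOR 10111 = 01001
  pos 7: 10011 XOR 10111 = 00100
  pos 9: 10010 XOR 10111 = 00101
  pos 11: 10111 XOR 10111 = 00000
Remainder = 0000 (zero — the frame passes the CRC check).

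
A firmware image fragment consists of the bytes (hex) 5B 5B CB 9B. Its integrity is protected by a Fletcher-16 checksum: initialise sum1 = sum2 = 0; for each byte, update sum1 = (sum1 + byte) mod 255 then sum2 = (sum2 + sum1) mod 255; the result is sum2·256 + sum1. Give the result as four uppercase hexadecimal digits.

Running sums (mod 255):
  after byte 0 (5B): sum1=91, sum2=91
  after byte 1 (5B): sum1=182, sum2=18
  after byte 2 (CB): sum1=130, sum2=148
  after byte 3 (9B): sum1=30, sum2=178
Checksum = sum2·256 + sum1 = 178·256 + 30 = 45598 = 0xB21E.

B21E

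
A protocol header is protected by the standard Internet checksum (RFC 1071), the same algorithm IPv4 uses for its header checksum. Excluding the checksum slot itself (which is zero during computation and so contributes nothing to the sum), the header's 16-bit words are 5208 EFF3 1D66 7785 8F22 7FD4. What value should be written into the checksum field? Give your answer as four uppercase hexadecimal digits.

1A21

One's-complement addition (fold any carry out of bit 15 back into bit 0):
  0x5208 + 0xEFF3 = 0x141FB → wrap carry → 0x41FC
  0x41FC + 0x1D66 = 0x05F62
  0x5F62 + 0x7785 = 0x0D6E7
  0xD6E7 + 0x8F22 = 0x16609 → wrap carry → 0x660A
  0x660A + 0x7FD4 = 0x0E5DE
One's-complement sum = 0xE5DE.
Checksum = ~0xE5DE & 0xFFFF = 0x1A21.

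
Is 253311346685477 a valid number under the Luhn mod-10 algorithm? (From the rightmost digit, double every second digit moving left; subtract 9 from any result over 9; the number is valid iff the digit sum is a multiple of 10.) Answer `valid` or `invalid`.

valid

From the right, keep odd positions and double even positions (subtract 9 from any doubled value over 9):
  doubled (positions 2,4,...): 5 1 3 8 2 6 1 → sum 26
  kept (positions 1,3,...): 7 4 8 6 3 1 3 2 → sum 34
Total = 60.
60 mod 10 = 0, so the number is valid.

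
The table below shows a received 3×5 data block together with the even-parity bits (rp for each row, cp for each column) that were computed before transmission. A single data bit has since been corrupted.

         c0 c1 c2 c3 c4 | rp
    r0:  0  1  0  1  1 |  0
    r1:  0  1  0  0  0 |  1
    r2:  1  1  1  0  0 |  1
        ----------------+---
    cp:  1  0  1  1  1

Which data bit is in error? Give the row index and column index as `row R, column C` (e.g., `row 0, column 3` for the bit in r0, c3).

row 0, column 1

Recompute each row's even parity and compare to rp:
  r0: data parity 1, sent rp 0 → mismatch
  r1: data parity 1, sent rp 1 → ok
  r2: data parity 1, sent rp 1 → ok
Recompute each column's even parity and compare to cp:
  c0: data parity 1, sent cp 1 → ok
  c1: data parity 1, sent cp 0 → mismatch
  c2: data parity 1, sent cp 1 → ok
  c3: data parity 1, sent cp 1 → ok
  c4: data parity 1, sent cp 1 → ok
Exactly one row (r0) and one column (c1) fail → the flipped bit is at their intersection.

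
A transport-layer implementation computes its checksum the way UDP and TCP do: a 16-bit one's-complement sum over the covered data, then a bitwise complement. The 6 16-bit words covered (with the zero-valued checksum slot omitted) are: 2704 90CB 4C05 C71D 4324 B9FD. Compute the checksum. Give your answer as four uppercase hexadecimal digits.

37EB

One's-complement addition (fold any carry out of bit 15 back into bit 0):
  0x2704 + 0x90CB = 0x0B7CF
  0xB7CF + 0x4C05 = 0x103D4 → wrap carry → 0x03D5
  0x03D5 + 0xC71D = 0x0CAF2
  0xCAF2 + 0x4324 = 0x10E16 → wrap carry → 0x0E17
  0x0E17 + 0xB9FD = 0x0C814
One's-complement sum = 0xC814.
Checksum = ~0xC814 & 0xFFFF = 0x37EB.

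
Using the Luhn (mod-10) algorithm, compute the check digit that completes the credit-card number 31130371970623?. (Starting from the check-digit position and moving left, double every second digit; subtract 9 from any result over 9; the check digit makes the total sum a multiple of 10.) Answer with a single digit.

8

Partial digits right→left: 3 2 6 0 7 9 1 7 3 0 3 1 1 3
Double every second digit counting from the check-digit position (so the 1st, 3rd, 5th, ... of the partial from the right).
  doubled (with −9 where >9): 6 3 5 2 6 6 2 → sum 30
  kept as-is: 2 0 9 7 0 1 3 → sum 22
Total = 30 + 22 = 52.
Check digit = (10 − (52 mod 10)) mod 10 = 8.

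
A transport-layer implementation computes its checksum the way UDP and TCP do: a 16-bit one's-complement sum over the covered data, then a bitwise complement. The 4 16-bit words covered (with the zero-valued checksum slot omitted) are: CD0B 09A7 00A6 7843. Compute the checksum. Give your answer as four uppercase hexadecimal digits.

B063

One's-complement addition (fold any carry out of bit 15 back into bit 0):
  0xCD0B + 0x09A7 = 0x0D6B2
  0xD6B2 + 0x00A6 = 0x0D758
  0xD758 + 0x7843 = 0x14F9B → wrap carry → 0x4F9C
One's-complement sum = 0x4F9C.
Checksum = ~0x4F9C & 0xFFFF = 0xB063.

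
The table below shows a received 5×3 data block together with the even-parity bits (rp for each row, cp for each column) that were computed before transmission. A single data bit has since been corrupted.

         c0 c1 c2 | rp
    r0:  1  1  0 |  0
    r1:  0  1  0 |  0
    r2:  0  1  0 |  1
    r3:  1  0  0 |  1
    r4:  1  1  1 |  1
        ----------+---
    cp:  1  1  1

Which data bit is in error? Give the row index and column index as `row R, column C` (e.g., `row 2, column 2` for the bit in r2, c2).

Recompute each row's even parity and compare to rp:
  r0: data parity 0, sent rp 0 → ok
  r1: data parity 1, sent rp 0 → mismatch
  r2: data parity 1, sent rp 1 → ok
  r3: data parity 1, sent rp 1 → ok
  r4: data parity 1, sent rp 1 → ok
Recompute each column's even parity and compare to cp:
  c0: data parity 1, sent cp 1 → ok
  c1: data parity 0, sent cp 1 → mismatch
  c2: data parity 1, sent cp 1 → ok
Exactly one row (r1) and one column (c1) fail → the flipped bit is at their intersection.

row 1, column 1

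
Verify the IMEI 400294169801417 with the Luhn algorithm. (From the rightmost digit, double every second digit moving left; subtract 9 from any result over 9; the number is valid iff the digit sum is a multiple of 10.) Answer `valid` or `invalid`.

valid

From the right, keep odd positions and double even positions (subtract 9 from any doubled value over 9):
  doubled (positions 2,4,...): 2 2 7 3 8 4 0 → sum 26
  kept (positions 1,3,...): 7 4 0 9 1 9 0 4 → sum 34
Total = 60.
60 mod 10 = 0, so the number is valid.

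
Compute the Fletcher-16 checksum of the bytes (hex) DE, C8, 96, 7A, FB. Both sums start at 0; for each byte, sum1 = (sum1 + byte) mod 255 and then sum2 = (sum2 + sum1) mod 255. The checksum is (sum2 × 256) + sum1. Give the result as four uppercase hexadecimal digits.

32B4

Running sums (mod 255):
  after byte 0 (DE): sum1=222, sum2=222
  after byte 1 (C8): sum1=167, sum2=134
  after byte 2 (96): sum1=62, sum2=196
  after byte 3 (7A): sum1=184, sum2=125
  after byte 4 (FB): sum1=180, sum2=50
Checksum = sum2·256 + sum1 = 50·256 + 180 = 12980 = 0x32B4.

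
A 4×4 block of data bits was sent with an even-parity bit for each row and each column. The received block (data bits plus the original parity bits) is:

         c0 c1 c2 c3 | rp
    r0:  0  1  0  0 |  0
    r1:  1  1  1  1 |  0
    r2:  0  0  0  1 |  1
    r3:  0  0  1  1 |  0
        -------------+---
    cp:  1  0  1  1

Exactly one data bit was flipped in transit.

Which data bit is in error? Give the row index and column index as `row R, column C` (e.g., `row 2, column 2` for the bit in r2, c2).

Recompute each row's even parity and compare to rp:
  r0: data parity 1, sent rp 0 → mismatch
  r1: data parity 0, sent rp 0 → ok
  r2: data parity 1, sent rp 1 → ok
  r3: data parity 0, sent rp 0 → ok
Recompute each column's even parity and compare to cp:
  c0: data parity 1, sent cp 1 → ok
  c1: data parity 0, sent cp 0 → ok
  c2: data parity 0, sent cp 1 → mismatch
  c3: data parity 1, sent cp 1 → ok
Exactly one row (r0) and one column (c2) fail → the flipped bit is at their intersection.

row 0, column 2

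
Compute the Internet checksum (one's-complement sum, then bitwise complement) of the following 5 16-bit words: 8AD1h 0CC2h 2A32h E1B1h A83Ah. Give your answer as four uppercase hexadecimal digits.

B44D

One's-complement addition (fold any carry out of bit 15 back into bit 0):
  0x8AD1 + 0x0CC2 = 0x09793
  0x9793 + 0x2A32 = 0x0C1C5
  0xC1C5 + 0xE1B1 = 0x1A376 → wrap carry → 0xA377
  0xA377 + 0xA83A = 0x14BB1 → wrap carry → 0x4BB2
One's-complement sum = 0x4BB2.
Checksum = ~0x4BB2 & 0xFFFF = 0xB44D.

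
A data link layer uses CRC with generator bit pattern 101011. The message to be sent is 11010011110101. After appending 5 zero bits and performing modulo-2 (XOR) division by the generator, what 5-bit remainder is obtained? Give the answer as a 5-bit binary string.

Append 5 zeros: 1101001111010100000. Divide by 101011 (XOR where the leading bit is 1):
  pos 0: 110100 XOR 101011 = 011111
  pos 1: 111111 XOR 101011 = 010100
  pos 2: 101001 XOR 101011 = 000010
  pos 6: 101101 XOR 101011 = 000110
  pos 9: 110010 XOR 101011 = 011001
  pos 10: 110010 XOR 101011 = 011001
  pos 11: 110010 XOR 101011 = 011001
  pos 12: 110010 XOR 101011 = 011001
  pos 13: 110010 XOR 101011 = 011001
Remainder (last 5 bits) = 11001. This is the CRC / FCS.

11001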